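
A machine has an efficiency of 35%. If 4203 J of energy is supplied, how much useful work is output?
W_out = η·W_in = 0.35·4203 = 1471.05 J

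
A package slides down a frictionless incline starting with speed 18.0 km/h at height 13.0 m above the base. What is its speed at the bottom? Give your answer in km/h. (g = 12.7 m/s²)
Convert to SI: v₀ = 5.0 m/s, h = 13.0 m
½mv₀² + mgh = ½mv² ⇒ v = √(v₀² + 2gh) = √(5.0² + 2·12.7·13.0) = 18.8468 m/s = 67.85 km/h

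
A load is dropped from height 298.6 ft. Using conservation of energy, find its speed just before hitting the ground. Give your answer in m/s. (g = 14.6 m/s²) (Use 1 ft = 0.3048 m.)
Convert to SI: h = 91.0133 m
mgh = ½mv² ⇒ v = √(2gh) = √(2·14.6·91.0133) = 51.55 m/s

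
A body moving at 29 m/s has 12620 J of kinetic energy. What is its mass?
m = 2·KE/v² = 2·12620/(29)² = 30.01 kg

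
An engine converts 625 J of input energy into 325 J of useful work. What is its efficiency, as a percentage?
η = W_out/W_in = 325/625 = 52.0%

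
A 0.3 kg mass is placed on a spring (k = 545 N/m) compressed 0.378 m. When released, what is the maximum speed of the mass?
½kx² = ½mv² ⇒ v = x√(k/m) = (0.378)√(545/0.3) = 16.11 m/s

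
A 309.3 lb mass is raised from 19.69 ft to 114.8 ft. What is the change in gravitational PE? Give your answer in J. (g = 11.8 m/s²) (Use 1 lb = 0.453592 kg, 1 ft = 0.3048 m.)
Convert to SI: m = 140.296 kg, Δh = 28.9895 m
ΔPE = mgΔh = (140.296)(11.8)(28.9895) = 47990 J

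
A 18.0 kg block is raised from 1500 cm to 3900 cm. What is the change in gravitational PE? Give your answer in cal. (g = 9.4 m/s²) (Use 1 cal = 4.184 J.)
Convert to SI: m = 18.0 kg, Δh = 24.0 m
ΔPE = mgΔh = (18.0)(9.4)(24.0) = 4060.8 J = 970.6 cal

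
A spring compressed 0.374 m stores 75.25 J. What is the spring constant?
k = 2·PE/x² = 2·75.25/(0.374)² = 1076 N/m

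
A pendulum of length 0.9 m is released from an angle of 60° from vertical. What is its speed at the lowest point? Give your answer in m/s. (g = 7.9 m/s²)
h = L(1 − cosθ) = 0.9(1 − cos60°) = 0.45 m
v = √(2gh) = √(2·7.9·0.45) = 2.666 m/s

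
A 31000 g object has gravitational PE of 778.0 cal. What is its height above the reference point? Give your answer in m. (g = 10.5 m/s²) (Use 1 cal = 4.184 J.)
Convert to SI: m = 31.0 kg, PE = 3255.15 J
h = PE/(mg) = 3255.15/(31.0·10.5) = 10.0 m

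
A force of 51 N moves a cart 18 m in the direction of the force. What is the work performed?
W = F·d = (51)(18) = 918.0 J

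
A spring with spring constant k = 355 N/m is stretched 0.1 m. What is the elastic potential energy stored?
PE = ½kx² = ½(355)(0.1)² = 1.775 J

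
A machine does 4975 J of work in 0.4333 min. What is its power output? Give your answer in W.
Convert to SI: W = 4975.0 J, t = 25.998 s
P = W/t = 4975.0/25.998 = 191.4 W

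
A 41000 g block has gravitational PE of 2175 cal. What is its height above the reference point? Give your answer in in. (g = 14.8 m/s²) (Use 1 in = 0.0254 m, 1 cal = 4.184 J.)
Convert to SI: m = 41.0 kg, PE = 9100.2 J
h = PE/(mg) = 9100.2/(41.0·14.8) = 14.997 m = 590.4 in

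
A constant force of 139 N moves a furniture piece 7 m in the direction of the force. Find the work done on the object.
W = F·d = (139)(7) = 973.0 J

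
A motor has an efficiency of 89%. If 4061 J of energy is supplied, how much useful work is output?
W_out = η·W_in = 0.89·4061 = 3614.29 J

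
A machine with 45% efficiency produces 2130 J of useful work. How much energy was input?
W_in = W_out/η = 2130/0.45 = 4733 J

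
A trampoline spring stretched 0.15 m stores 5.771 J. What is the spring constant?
k = 2·PE/x² = 2·5.771/(0.15)² = 513.0 N/m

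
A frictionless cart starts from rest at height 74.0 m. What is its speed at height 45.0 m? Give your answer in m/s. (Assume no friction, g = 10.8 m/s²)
mgh₁ = mgh₂ + ½mv² ⇒ v = √(2g(h₁−h₂)) = √(2·10.8·29.0) = 25.03 m/s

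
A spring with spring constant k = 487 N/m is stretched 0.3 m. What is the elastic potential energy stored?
PE = ½kx² = ½(487)(0.3)² = 21.92 J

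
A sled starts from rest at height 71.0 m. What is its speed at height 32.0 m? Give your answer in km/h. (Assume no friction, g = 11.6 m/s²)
mgh₁ = mgh₂ + ½mv² ⇒ v = √(2g(h₁−h₂)) = √(2·11.6·39.0) = 30.0799 m/s = 108.3 km/h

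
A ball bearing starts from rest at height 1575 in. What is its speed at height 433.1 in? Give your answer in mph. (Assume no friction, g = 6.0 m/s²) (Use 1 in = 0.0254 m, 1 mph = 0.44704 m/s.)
Convert to SI: h₁−h₂ = 29.0043 m
mgh₁ = mgh₂ + ½mv² ⇒ v = √(2g(h₁−h₂)) = √(2·6.0·29.0043) = 18.6561 m/s = 41.73 mph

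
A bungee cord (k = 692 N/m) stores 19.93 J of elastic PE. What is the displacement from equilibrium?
x = √(2·PE/k) = √(2·19.93/692) = 0.24 m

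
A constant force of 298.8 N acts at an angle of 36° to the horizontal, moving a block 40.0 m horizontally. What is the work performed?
W = F·d·cosθ = (298.8)(40.0)cos(36°) = 9669 J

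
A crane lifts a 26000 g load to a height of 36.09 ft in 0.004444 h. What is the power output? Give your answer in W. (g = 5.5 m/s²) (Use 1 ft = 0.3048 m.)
Convert to SI: m = 26.0 kg, h = 11.0002 m, t = 15.9984 s
P = mgh/t = (26.0)(5.5)(11.0002)/15.9984 = 98.32 W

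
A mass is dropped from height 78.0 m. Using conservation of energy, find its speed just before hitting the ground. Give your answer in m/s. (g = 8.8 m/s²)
mgh = ½mv² ⇒ v = √(2gh) = √(2·8.8·78.0) = 37.05 m/s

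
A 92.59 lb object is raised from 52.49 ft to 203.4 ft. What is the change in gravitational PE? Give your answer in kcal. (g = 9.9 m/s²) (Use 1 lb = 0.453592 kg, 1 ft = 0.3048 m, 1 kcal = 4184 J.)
Convert to SI: m = 41.9981 kg, Δh = 45.9974 m
ΔPE = mgΔh = (41.9981)(9.9)(45.9974) = 19124.8 J = 4.571 kcal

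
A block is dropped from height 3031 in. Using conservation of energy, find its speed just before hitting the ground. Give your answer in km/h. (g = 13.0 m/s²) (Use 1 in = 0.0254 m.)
Convert to SI: h = 76.9874 m
mgh = ½mv² ⇒ v = √(2gh) = √(2·13.0·76.9874) = 44.7401 m/s = 161.1 km/h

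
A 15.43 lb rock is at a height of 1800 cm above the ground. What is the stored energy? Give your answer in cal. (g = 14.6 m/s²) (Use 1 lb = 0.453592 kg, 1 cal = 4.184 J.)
Convert to SI: m = 6.99892 kg, h = 18.0 m
PE = mgh = (6.99892)(14.6)(18.0) = 1839.32 J = 439.6 cal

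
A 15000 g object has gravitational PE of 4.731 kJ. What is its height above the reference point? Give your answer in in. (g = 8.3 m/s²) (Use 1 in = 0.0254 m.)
Convert to SI: m = 15.0 kg, PE = 4731.0 J
h = PE/(mg) = 4731.0/(15.0·8.3) = 38.0 m = 1496 in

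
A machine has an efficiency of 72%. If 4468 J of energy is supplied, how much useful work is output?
W_out = η·W_in = 0.72·4468 = 3216.96 J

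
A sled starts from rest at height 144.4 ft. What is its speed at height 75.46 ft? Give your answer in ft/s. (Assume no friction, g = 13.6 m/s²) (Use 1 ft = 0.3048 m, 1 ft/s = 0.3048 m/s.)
Convert to SI: h₁−h₂ = 21.0129 m
mgh₁ = mgh₂ + ½mv² ⇒ v = √(2g(h₁−h₂)) = √(2·13.6·21.0129) = 23.9071 m/s = 78.44 ft/s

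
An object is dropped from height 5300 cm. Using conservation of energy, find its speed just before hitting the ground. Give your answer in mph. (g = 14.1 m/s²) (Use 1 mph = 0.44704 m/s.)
Convert to SI: h = 53.0 m
mgh = ½mv² ⇒ v = √(2gh) = √(2·14.1·53.0) = 38.6601 m/s = 86.48 mph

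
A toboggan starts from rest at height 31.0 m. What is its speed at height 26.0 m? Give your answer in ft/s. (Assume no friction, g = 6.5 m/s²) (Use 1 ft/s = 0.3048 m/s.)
mgh₁ = mgh₂ + ½mv² ⇒ v = √(2g(h₁−h₂)) = √(2·6.5·5.0) = 8.06226 m/s = 26.45 ft/s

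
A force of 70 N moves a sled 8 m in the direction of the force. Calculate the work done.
W = F·d = (70)(8) = 560.0 J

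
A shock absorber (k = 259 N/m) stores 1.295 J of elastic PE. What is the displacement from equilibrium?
x = √(2·PE/k) = √(2·1.295/259) = 0.1 m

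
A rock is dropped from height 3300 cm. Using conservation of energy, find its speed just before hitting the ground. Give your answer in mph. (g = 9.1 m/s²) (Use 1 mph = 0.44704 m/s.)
Convert to SI: h = 33.0 m
mgh = ½mv² ⇒ v = √(2gh) = √(2·9.1·33.0) = 24.5071 m/s = 54.82 mph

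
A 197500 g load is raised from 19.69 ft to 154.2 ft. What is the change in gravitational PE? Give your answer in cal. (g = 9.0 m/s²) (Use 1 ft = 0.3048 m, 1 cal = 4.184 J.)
Convert to SI: m = 197.5 kg, Δh = 40.9986 m
ΔPE = mgΔh = (197.5)(9.0)(40.9986) = 72875.1 J = 17420 cal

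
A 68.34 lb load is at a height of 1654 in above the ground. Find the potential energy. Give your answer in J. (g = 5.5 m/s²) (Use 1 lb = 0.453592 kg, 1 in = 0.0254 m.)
Convert to SI: m = 30.9985 kg, h = 42.0116 m
PE = mgh = (30.9985)(5.5)(42.0116) = 7163 J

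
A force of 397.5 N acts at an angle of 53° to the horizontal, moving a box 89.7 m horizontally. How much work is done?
W = F·d·cosθ = (397.5)(89.7)cos(53°) = 21460 J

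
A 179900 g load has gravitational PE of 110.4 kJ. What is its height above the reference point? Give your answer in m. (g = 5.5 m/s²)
Convert to SI: m = 179.9 kg, PE = 110400 J
h = PE/(mg) = 110400/(179.9·5.5) = 111.6 m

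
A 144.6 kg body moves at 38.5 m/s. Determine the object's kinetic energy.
KE = ½mv² = ½(144.6)(38.5)² = 107200 J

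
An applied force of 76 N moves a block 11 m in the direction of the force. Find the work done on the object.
W = F·d = (76)(11) = 836.0 J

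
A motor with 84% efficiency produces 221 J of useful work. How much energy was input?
W_in = W_out/η = 221/0.84 = 263.1 J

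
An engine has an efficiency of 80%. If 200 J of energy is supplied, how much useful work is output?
W_out = η·W_in = 0.8·200 = 160.0 J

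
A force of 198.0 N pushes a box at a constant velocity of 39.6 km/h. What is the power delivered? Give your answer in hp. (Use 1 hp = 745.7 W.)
Convert to SI: F = 198.0 N, v = 11.0 m/s
P = Fv = (198.0)(11.0) = 2178.0 W = 2.921 hp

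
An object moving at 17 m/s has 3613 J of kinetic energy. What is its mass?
m = 2·KE/v² = 2·3613/(17)² = 25.0 kg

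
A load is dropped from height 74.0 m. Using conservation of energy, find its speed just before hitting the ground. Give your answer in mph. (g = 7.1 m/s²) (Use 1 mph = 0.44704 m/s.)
mgh = ½mv² ⇒ v = √(2gh) = √(2·7.1·74.0) = 32.416 m/s = 72.51 mph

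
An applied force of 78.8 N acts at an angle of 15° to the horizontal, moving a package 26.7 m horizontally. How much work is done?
W = F·d·cosθ = (78.8)(26.7)cos(15°) = 2032 J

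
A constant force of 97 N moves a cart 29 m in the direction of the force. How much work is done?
W = F·d = (97)(29) = 2813 J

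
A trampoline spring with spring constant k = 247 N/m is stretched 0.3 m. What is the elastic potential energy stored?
PE = ½kx² = ½(247)(0.3)² = 11.12 J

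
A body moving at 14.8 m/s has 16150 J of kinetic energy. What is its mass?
m = 2·KE/v² = 2·16150/(14.8)² = 147.5 kg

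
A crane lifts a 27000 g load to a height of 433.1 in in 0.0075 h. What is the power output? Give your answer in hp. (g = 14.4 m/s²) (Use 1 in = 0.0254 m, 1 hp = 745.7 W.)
Convert to SI: m = 27.0 kg, h = 11.0007 m, t = 27.0 s
P = mgh/t = (27.0)(14.4)(11.0007)/27.0 = 158.411 W = 0.2124 hp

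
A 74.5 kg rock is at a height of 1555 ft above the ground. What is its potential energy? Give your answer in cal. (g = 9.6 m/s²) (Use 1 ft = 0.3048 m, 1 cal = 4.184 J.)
Convert to SI: m = 74.5 kg, h = 473.964 m
PE = mgh = (74.5)(9.6)(473.964) = 338979 J = 81020 cal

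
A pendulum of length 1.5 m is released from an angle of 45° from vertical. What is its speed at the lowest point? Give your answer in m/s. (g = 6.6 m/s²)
h = L(1 − cosθ) = 1.5(1 − cos45°) = 0.43934 m
v = √(2gh) = √(2·6.6·0.43934) = 2.408 m/s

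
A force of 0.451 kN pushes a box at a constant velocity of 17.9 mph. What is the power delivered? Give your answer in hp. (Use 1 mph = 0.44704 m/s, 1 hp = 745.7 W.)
Convert to SI: F = 451.0 N, v = 8.00202 m/s
P = Fv = (451.0)(8.00202) = 3608.91 W = 4.84 hp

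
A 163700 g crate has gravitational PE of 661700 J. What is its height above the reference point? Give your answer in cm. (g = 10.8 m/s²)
Convert to SI: m = 163.7 kg, PE = 661700 J
h = PE/(mg) = 661700/(163.7·10.8) = 374.273 m = 37430 cm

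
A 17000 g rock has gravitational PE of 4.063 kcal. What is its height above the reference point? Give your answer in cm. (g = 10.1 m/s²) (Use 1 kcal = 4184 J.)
Convert to SI: m = 17.0 kg, PE = 16999.6 J
h = PE/(mg) = 16999.6/(17.0·10.1) = 99.0075 m = 9901 cm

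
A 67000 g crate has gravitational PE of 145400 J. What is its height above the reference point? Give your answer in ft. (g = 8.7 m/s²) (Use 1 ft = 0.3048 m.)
Convert to SI: m = 67.0 kg, PE = 145400 J
h = PE/(mg) = 145400/(67.0·8.7) = 249.442 m = 818.4 ft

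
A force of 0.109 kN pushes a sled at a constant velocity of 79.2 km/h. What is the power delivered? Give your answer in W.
Convert to SI: F = 109.0 N, v = 22.0 m/s
P = Fv = (109.0)(22.0) = 2398 W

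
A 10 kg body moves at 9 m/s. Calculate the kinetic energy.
KE = ½mv² = ½(10)(9)² = 405.0 J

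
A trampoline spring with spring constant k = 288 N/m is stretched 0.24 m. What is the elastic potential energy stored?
PE = ½kx² = ½(288)(0.24)² = 8.294 J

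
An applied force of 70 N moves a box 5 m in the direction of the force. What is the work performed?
W = F·d = (70)(5) = 350.0 J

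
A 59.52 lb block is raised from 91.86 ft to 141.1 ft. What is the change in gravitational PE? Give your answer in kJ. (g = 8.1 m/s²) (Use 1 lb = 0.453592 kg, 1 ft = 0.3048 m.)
Convert to SI: m = 26.9978 kg, Δh = 15.0084 m
ΔPE = mgΔh = (26.9978)(8.1)(15.0084) = 3282.06 J = 3.282 kJ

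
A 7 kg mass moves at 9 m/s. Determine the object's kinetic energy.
KE = ½mv² = ½(7)(9)² = 283.5 J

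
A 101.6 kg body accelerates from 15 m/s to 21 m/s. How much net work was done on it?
W = ΔKE = ½m(v₂² − v₁²) = ½(101.6)(21² − 15²) = 10972.8 J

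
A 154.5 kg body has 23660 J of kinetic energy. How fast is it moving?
v = √(2·KE/m) = √(2·23660/154.5) = 17.5 m/s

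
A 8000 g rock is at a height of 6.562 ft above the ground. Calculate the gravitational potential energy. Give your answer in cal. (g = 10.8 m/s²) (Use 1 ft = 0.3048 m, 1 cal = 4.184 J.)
Convert to SI: m = 8.0 kg, h = 2.0001 m
PE = mgh = (8.0)(10.8)(2.0001) = 172.808 J = 41.3 cal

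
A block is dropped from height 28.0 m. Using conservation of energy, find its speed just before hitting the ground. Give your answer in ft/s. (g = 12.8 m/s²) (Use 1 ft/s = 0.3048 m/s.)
mgh = ½mv² ⇒ v = √(2gh) = √(2·12.8·28.0) = 26.7731 m/s = 87.84 ft/s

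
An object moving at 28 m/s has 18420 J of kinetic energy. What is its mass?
m = 2·KE/v² = 2·18420/(28)² = 46.99 kg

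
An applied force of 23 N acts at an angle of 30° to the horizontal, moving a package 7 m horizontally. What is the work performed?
W = F·d·cosθ = (23)(7)cos(30°) = 139.4 J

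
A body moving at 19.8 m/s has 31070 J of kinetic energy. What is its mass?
m = 2·KE/v² = 2·31070/(19.8)² = 158.5 kg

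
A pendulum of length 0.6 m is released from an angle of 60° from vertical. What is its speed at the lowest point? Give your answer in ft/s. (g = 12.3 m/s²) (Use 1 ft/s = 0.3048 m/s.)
h = L(1 − cosθ) = 0.6(1 − cos60°) = 0.3 m
v = √(2gh) = √(2·12.3·0.3) = 2.71662 m/s = 8.913 ft/s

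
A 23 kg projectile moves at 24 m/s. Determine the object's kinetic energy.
KE = ½mv² = ½(23)(24)² = 6624.0 J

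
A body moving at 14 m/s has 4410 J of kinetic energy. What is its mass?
m = 2·KE/v² = 2·4410/(14)² = 45.0 kg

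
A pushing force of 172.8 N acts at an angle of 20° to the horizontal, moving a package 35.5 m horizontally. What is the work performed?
W = F·d·cosθ = (172.8)(35.5)cos(20°) = 5764 J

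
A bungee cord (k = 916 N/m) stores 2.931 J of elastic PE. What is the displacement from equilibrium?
x = √(2·PE/k) = √(2·2.931/916) = 0.08 m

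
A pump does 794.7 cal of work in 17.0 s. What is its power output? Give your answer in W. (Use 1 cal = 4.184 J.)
Convert to SI: W = 3325.02 J, t = 17.0 s
P = W/t = 3325.02/17.0 = 195.6 W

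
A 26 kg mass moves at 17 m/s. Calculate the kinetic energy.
KE = ½mv² = ½(26)(17)² = 3757.0 J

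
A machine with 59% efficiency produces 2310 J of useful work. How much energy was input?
W_in = W_out/η = 2310/0.59 = 3915 J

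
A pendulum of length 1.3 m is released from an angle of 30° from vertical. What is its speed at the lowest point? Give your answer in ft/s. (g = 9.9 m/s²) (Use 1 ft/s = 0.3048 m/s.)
h = L(1 − cosθ) = 1.3(1 − cos30°) = 0.174167 m
v = √(2gh) = √(2·9.9·0.174167) = 1.85702 m/s = 6.093 ft/s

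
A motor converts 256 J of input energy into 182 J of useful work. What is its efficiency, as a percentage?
η = W_out/W_in = 182/256 = 71.09%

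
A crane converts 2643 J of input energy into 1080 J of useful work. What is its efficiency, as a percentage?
η = W_out/W_in = 1080/2643 = 40.86%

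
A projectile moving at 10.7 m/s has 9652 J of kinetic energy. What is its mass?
m = 2·KE/v² = 2·9652/(10.7)² = 168.6 kg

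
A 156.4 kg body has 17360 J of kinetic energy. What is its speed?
v = √(2·KE/m) = √(2·17360/156.4) = 14.9 m/s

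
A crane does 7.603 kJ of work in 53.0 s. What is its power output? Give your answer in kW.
Convert to SI: W = 7603.0 J, t = 53.0 s
P = W/t = 7603.0/53.0 = 143.453 W = 0.1435 kW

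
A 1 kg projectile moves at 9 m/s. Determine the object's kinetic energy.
KE = ½mv² = ½(1)(9)² = 40.5 J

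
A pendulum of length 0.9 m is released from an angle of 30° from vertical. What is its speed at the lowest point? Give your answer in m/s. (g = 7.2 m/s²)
h = L(1 − cosθ) = 0.9(1 − cos30°) = 0.120577 m
v = √(2gh) = √(2·7.2·0.120577) = 1.318 m/s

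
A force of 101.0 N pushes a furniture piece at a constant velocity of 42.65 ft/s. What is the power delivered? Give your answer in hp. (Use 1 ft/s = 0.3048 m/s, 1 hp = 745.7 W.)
Convert to SI: F = 101.0 N, v = 12.9997 m/s
P = Fv = (101.0)(12.9997) = 1312.97 W = 1.761 hp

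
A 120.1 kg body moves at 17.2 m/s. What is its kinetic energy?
KE = ½mv² = ½(120.1)(17.2)² = 17770 J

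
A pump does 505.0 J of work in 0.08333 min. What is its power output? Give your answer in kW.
Convert to SI: W = 505.0 J, t = 4.9998 s
P = W/t = 505.0/4.9998 = 101.004 W = 0.101 kW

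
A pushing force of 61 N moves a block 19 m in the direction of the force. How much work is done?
W = F·d = (61)(19) = 1159 J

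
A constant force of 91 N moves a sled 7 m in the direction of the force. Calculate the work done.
W = F·d = (91)(7) = 637.0 J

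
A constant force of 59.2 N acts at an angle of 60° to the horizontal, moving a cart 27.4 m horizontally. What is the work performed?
W = F·d·cosθ = (59.2)(27.4)cos(60°) = 811.0 J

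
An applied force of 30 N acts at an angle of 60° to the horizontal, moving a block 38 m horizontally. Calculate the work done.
W = F·d·cosθ = (30)(38)cos(60°) = 570.0 J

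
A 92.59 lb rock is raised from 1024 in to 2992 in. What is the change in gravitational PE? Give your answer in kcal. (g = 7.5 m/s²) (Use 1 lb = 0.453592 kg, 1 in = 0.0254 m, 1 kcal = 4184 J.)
Convert to SI: m = 41.9981 kg, Δh = 49.9872 m
ΔPE = mgΔh = (41.9981)(7.5)(49.9872) = 15745.2 J = 3.763 kcal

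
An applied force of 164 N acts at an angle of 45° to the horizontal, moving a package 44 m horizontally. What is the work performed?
W = F·d·cosθ = (164)(44)cos(45°) = 5102 J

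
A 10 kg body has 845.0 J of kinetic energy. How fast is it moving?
v = √(2·KE/m) = √(2·845.0/10) = 13.0 m/s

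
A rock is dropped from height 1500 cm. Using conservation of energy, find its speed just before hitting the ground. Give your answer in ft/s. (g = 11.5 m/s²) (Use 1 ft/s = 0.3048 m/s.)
Convert to SI: h = 15.0 m
mgh = ½mv² ⇒ v = √(2gh) = √(2·11.5·15.0) = 18.5742 m/s = 60.94 ft/s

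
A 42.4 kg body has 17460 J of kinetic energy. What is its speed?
v = √(2·KE/m) = √(2·17460/42.4) = 28.7 m/s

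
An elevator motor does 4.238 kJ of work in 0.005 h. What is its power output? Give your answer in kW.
Convert to SI: W = 4238.0 J, t = 18.0 s
P = W/t = 4238.0/18.0 = 235.444 W = 0.2354 kW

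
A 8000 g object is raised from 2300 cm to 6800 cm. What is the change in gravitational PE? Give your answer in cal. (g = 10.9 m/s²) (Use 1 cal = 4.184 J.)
Convert to SI: m = 8.0 kg, Δh = 45.0 m
ΔPE = mgΔh = (8.0)(10.9)(45.0) = 3924.0 J = 937.9 cal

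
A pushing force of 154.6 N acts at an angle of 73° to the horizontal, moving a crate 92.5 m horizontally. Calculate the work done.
W = F·d·cosθ = (154.6)(92.5)cos(73°) = 4181 J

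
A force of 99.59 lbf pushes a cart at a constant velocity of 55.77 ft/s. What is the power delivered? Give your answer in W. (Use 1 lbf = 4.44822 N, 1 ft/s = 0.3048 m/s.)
Convert to SI: F = 442.998 N, v = 16.9987 m/s
P = Fv = (442.998)(16.9987) = 7530 W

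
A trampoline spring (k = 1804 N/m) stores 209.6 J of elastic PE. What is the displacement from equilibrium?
x = √(2·PE/k) = √(2·209.6/1804) = 0.4821 m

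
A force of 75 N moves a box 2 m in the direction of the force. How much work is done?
W = F·d = (75)(2) = 150.0 J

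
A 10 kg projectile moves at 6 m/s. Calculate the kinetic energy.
KE = ½mv² = ½(10)(6)² = 180.0 J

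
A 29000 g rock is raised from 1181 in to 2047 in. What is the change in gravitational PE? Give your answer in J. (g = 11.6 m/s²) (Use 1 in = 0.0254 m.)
Convert to SI: m = 29.0 kg, Δh = 21.9964 m
ΔPE = mgΔh = (29.0)(11.6)(21.9964) = 7400 J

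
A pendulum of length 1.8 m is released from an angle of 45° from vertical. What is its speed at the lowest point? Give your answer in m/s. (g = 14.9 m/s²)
h = L(1 − cosθ) = 1.8(1 − cos45°) = 0.527208 m
v = √(2gh) = √(2·14.9·0.527208) = 3.964 m/s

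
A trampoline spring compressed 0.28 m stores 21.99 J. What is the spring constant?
k = 2·PE/x² = 2·21.99/(0.28)² = 561.0 N/m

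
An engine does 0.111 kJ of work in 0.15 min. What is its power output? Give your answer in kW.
Convert to SI: W = 111.0 J, t = 9.0 s
P = W/t = 111.0/9.0 = 12.3333 W = 0.01233 kW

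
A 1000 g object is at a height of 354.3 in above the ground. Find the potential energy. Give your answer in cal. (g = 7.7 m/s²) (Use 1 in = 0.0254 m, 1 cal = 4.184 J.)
Convert to SI: m = 1.0 kg, h = 8.99922 m
PE = mgh = (1.0)(7.7)(8.99922) = 69.294 J = 16.56 cal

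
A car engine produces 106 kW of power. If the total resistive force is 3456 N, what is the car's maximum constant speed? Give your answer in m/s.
P = Fv ⇒ v = P/F = 106000 W/3456.0 N = 30.67 m/s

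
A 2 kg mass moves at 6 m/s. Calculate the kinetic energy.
KE = ½mv² = ½(2)(6)² = 36.0 J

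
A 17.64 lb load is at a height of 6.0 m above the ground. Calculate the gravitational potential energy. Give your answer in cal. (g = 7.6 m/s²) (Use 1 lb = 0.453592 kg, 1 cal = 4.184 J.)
Convert to SI: m = 8.00136 kg, h = 6.0 m
PE = mgh = (8.00136)(7.6)(6.0) = 364.862 J = 87.2 cal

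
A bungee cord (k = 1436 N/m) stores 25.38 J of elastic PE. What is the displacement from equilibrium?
x = √(2·PE/k) = √(2·25.38/1436) = 0.188 m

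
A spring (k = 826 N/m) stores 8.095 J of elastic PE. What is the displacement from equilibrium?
x = √(2·PE/k) = √(2·8.095/826) = 0.14 m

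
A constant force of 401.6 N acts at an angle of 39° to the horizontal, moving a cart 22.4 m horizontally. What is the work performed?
W = F·d·cosθ = (401.6)(22.4)cos(39°) = 6991 J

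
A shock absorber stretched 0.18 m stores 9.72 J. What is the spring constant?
k = 2·PE/x² = 2·9.72/(0.18)² = 600.0 N/m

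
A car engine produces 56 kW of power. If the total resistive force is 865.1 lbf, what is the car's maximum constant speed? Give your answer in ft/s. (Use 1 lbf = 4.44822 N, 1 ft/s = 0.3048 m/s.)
Convert to SI: F = 3848.16 N
P = Fv ⇒ v = P/F = 56000 W/3848.16 N = 14.5524 m/s = 47.74 ft/s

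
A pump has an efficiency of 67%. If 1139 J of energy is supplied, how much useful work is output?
W_out = η·W_in = 0.67·1139 = 763.13 J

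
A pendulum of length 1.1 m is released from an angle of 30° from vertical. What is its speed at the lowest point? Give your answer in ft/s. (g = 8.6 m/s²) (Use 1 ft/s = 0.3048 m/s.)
h = L(1 − cosθ) = 1.1(1 − cos30°) = 0.147372 m
v = √(2gh) = √(2·8.6·0.147372) = 1.59211 m/s = 5.223 ft/s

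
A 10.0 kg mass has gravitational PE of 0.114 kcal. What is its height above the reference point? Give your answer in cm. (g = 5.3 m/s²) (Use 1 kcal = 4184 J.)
Convert to SI: m = 10.0 kg, PE = 476.976 J
h = PE/(mg) = 476.976/(10.0·5.3) = 8.99955 m = 900.0 cm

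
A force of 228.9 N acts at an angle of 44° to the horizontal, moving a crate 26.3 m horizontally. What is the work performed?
W = F·d·cosθ = (228.9)(26.3)cos(44°) = 4330 J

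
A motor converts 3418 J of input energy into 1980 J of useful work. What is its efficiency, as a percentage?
η = W_out/W_in = 1980/3418 = 57.93%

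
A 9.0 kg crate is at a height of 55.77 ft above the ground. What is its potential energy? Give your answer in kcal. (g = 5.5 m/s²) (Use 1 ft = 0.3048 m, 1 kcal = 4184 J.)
Convert to SI: m = 9.0 kg, h = 16.9987 m
PE = mgh = (9.0)(5.5)(16.9987) = 841.435 J = 0.2011 kcal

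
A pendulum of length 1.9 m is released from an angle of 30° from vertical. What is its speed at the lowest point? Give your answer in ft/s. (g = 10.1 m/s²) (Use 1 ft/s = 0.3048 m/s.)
h = L(1 − cosθ) = 1.9(1 − cos30°) = 0.254552 m
v = √(2gh) = √(2·10.1·0.254552) = 2.26759 m/s = 7.44 ft/s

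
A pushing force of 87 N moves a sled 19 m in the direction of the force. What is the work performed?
W = F·d = (87)(19) = 1653 J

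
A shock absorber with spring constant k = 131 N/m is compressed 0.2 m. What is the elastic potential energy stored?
PE = ½kx² = ½(131)(0.2)² = 2.62 J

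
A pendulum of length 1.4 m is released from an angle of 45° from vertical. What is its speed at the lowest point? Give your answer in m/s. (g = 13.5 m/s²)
h = L(1 − cosθ) = 1.4(1 − cos45°) = 0.410051 m
v = √(2gh) = √(2·13.5·0.410051) = 3.327 m/s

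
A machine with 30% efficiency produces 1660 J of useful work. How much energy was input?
W_in = W_out/η = 1660/0.3 = 5533 J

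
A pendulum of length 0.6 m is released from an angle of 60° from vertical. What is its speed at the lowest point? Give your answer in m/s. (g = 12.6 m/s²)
h = L(1 − cosθ) = 0.6(1 − cos60°) = 0.3 m
v = √(2gh) = √(2·12.6·0.3) = 2.75 m/s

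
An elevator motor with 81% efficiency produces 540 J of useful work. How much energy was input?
W_in = W_out/η = 540/0.81 = 666.7 J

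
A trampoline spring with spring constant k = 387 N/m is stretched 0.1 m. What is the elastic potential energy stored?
PE = ½kx² = ½(387)(0.1)² = 1.935 J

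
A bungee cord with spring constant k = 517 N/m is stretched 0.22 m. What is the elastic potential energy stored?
PE = ½kx² = ½(517)(0.22)² = 12.51 J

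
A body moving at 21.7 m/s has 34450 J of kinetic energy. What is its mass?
m = 2·KE/v² = 2·34450/(21.7)² = 146.3 kg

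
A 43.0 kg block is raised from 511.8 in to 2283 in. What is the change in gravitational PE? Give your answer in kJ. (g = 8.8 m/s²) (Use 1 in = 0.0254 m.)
Convert to SI: m = 43.0 kg, Δh = 44.9885 m
ΔPE = mgΔh = (43.0)(8.8)(44.9885) = 17023.6 J = 17.02 kJ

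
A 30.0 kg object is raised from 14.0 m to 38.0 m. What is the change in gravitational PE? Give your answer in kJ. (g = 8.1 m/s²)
ΔPE = mgΔh = (30.0)(8.1)(24.0) = 5832.0 J = 5.832 kJ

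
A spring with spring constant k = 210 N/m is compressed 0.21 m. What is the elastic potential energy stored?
PE = ½kx² = ½(210)(0.21)² = 4.631 J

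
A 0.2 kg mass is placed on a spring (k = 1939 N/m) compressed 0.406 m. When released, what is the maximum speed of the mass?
½kx² = ½mv² ⇒ v = x√(k/m) = (0.406)√(1939/0.2) = 39.98 m/s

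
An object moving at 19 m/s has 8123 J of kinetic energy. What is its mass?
m = 2·KE/v² = 2·8123/(19)² = 45.0 kg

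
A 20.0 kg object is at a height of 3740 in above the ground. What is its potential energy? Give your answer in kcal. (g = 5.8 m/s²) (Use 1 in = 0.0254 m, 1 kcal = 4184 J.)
Convert to SI: m = 20.0 kg, h = 94.996 m
PE = mgh = (20.0)(5.8)(94.996) = 11019.5 J = 2.634 kcal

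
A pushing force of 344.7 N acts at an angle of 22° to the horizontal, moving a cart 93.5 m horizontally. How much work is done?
W = F·d·cosθ = (344.7)(93.5)cos(22°) = 29880 J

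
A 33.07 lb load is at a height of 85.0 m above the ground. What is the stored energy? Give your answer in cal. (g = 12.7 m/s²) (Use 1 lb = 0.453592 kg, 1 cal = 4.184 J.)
Convert to SI: m = 15.0003 kg, h = 85.0 m
PE = mgh = (15.0003)(12.7)(85.0) = 16192.8 J = 3870 cal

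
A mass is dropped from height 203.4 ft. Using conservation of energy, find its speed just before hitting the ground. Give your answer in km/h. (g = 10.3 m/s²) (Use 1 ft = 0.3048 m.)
Convert to SI: h = 61.9963 m
mgh = ½mv² ⇒ v = √(2gh) = √(2·10.3·61.9963) = 35.7369 m/s = 128.7 km/h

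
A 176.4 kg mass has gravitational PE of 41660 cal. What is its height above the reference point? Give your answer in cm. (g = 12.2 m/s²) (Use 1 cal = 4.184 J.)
Convert to SI: m = 176.4 kg, PE = 174305 J
h = PE/(mg) = 174305/(176.4·12.2) = 80.9939 m = 8099 cm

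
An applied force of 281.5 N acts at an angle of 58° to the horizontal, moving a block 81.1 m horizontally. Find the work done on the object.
W = F·d·cosθ = (281.5)(81.1)cos(58°) = 12100 J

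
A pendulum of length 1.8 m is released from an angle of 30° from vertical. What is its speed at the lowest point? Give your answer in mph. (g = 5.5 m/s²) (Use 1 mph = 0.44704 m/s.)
h = L(1 − cosθ) = 1.8(1 − cos30°) = 0.241154 m
v = √(2gh) = √(2·5.5·0.241154) = 1.62871 m/s = 3.643 mph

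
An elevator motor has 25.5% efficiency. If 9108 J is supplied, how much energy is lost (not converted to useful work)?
W_lost = W_in(1 − η) = 9108·(1 − 0.255) = 6785 J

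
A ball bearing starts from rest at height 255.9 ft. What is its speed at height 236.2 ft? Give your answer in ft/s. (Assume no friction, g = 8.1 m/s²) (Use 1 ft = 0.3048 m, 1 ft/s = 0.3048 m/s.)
Convert to SI: h₁−h₂ = 6.00456 m
mgh₁ = mgh₂ + ½mv² ⇒ v = √(2g(h₁−h₂)) = √(2·8.1·6.00456) = 9.86275 m/s = 32.36 ft/s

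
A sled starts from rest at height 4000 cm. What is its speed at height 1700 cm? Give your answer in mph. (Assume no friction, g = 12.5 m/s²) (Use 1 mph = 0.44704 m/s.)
Convert to SI: h₁−h₂ = 23.0 m
mgh₁ = mgh₂ + ½mv² ⇒ v = √(2g(h₁−h₂)) = √(2·12.5·23.0) = 23.9792 m/s = 53.64 mph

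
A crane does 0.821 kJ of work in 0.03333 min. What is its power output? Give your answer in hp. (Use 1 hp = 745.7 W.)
Convert to SI: W = 821.0 J, t = 1.9998 s
P = W/t = 821.0/1.9998 = 410.541 W = 0.5505 hp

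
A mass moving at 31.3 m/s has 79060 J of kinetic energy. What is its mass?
m = 2·KE/v² = 2·79060/(31.3)² = 161.4 kg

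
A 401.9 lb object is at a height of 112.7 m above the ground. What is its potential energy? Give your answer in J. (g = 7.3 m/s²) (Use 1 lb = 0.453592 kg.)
Convert to SI: m = 182.299 kg, h = 112.7 m
PE = mgh = (182.299)(7.3)(112.7) = 150000 J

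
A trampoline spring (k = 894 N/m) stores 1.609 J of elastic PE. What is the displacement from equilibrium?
x = √(2·PE/k) = √(2·1.609/894) = 0.06 m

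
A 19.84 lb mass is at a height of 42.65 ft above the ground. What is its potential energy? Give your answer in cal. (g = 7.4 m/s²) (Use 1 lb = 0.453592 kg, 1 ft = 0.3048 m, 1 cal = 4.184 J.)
Convert to SI: m = 8.99927 kg, h = 12.9997 m
PE = mgh = (8.99927)(7.4)(12.9997) = 865.711 J = 206.9 cal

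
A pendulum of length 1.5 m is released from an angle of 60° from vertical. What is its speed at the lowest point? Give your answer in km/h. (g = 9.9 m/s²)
h = L(1 − cosθ) = 1.5(1 − cos60°) = 0.75 m
v = √(2gh) = √(2·9.9·0.75) = 3.85357 m/s = 13.87 km/h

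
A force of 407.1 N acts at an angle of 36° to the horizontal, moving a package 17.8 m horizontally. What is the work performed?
W = F·d·cosθ = (407.1)(17.8)cos(36°) = 5862 J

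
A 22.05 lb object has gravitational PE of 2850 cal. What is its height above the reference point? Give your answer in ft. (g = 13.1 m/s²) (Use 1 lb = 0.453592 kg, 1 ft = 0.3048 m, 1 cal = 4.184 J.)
Convert to SI: m = 10.0017 kg, PE = 11924.4 J
h = PE/(mg) = 11924.4/(10.0017·13.1) = 91.0104 m = 298.6 ft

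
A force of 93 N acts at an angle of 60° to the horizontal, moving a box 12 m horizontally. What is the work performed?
W = F·d·cosθ = (93)(12)cos(60°) = 558.0 J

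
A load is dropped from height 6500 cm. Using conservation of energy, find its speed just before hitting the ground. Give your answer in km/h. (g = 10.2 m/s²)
Convert to SI: h = 65.0 m
mgh = ½mv² ⇒ v = √(2gh) = √(2·10.2·65.0) = 36.4143 m/s = 131.1 km/h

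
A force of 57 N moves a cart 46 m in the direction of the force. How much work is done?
W = F·d = (57)(46) = 2622 J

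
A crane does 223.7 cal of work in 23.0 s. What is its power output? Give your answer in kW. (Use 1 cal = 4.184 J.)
Convert to SI: W = 935.961 J, t = 23.0 s
P = W/t = 935.961/23.0 = 40.6939 W = 0.04069 kW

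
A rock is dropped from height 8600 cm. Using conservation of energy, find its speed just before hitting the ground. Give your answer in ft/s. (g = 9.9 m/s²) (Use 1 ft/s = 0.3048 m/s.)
Convert to SI: h = 86.0 m
mgh = ½mv² ⇒ v = √(2gh) = √(2·9.9·86.0) = 41.265 m/s = 135.4 ft/s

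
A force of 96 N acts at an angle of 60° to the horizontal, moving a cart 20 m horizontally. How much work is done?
W = F·d·cosθ = (96)(20)cos(60°) = 960.0 J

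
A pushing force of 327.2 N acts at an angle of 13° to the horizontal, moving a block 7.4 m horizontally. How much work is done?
W = F·d·cosθ = (327.2)(7.4)cos(13°) = 2359 J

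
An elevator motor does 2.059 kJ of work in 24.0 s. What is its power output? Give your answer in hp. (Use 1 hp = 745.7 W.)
Convert to SI: W = 2059.0 J, t = 24.0 s
P = W/t = 2059.0/24.0 = 85.7917 W = 0.115 hp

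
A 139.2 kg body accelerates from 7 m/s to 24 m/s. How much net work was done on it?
W = ΔKE = ½m(v₂² − v₁²) = ½(139.2)(24² − 7²) = 36679.2 J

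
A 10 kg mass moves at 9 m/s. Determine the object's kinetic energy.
KE = ½mv² = ½(10)(9)² = 405.0 J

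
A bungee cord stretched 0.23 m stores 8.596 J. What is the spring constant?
k = 2·PE/x² = 2·8.596/(0.23)² = 325.0 N/m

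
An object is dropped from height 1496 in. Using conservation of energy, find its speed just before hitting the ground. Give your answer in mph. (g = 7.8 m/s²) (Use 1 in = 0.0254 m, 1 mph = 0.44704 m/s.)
Convert to SI: h = 37.9984 m
mgh = ½mv² ⇒ v = √(2gh) = √(2·7.8·37.9984) = 24.347 m/s = 54.46 mph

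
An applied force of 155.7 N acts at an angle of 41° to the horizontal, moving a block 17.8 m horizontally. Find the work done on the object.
W = F·d·cosθ = (155.7)(17.8)cos(41°) = 2092 J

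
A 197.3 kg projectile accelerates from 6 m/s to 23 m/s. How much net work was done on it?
W = ΔKE = ½m(v₂² − v₁²) = ½(197.3)(23² − 6²) = 48634.45 J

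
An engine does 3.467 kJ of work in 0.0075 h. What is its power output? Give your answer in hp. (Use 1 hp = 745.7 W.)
Convert to SI: W = 3467.0 J, t = 27.0 s
P = W/t = 3467.0/27.0 = 128.407 W = 0.1722 hp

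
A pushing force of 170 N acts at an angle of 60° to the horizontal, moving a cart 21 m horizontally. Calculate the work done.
W = F·d·cosθ = (170)(21)cos(60°) = 1785 J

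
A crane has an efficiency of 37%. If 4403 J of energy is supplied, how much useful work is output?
W_out = η·W_in = 0.37·4403 = 1629.11 J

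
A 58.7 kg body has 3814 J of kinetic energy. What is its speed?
v = √(2·KE/m) = √(2·3814/58.7) = 11.4 m/s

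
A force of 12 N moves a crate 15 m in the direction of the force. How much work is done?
W = F·d = (12)(15) = 180.0 J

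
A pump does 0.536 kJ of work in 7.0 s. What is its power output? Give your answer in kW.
Convert to SI: W = 536.0 J, t = 7.0 s
P = W/t = 536.0/7.0 = 76.5714 W = 0.07657 kW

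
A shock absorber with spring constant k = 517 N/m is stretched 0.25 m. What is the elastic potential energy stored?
PE = ½kx² = ½(517)(0.25)² = 16.16 J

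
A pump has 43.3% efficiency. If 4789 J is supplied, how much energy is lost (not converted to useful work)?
W_lost = W_in(1 − η) = 4789·(1 − 0.433) = 2715 J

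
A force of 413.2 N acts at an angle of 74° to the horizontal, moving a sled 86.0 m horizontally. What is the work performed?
W = F·d·cosθ = (413.2)(86.0)cos(74°) = 9795 J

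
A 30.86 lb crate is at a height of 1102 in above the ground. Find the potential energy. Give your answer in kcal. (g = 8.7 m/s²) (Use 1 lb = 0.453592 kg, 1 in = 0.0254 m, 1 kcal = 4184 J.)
Convert to SI: m = 13.9978 kg, h = 27.9908 m
PE = mgh = (13.9978)(8.7)(27.9908) = 3408.76 J = 0.8147 kcal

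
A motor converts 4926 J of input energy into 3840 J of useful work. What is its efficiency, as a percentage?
η = W_out/W_in = 3840/4926 = 77.95%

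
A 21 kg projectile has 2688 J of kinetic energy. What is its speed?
v = √(2·KE/m) = √(2·2688/21) = 16.0 m/s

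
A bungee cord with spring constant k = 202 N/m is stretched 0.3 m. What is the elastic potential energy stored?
PE = ½kx² = ½(202)(0.3)² = 9.09 J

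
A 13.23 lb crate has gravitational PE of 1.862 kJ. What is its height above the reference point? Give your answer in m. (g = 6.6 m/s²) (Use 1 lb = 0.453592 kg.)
Convert to SI: m = 6.00102 kg, PE = 1862.0 J
h = PE/(mg) = 1862.0/(6.00102·6.6) = 47.01 m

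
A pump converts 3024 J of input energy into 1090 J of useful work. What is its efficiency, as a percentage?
η = W_out/W_in = 1090/3024 = 36.04%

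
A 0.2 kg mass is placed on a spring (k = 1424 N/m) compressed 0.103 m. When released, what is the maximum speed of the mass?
½kx² = ½mv² ⇒ v = x√(k/m) = (0.103)√(1424/0.2) = 8.691 m/s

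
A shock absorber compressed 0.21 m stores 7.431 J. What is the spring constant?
k = 2·PE/x² = 2·7.431/(0.21)² = 337.0 N/m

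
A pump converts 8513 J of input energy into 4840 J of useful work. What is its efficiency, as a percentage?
η = W_out/W_in = 4840/8513 = 56.85%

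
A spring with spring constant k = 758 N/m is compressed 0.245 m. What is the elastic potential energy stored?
PE = ½kx² = ½(758)(0.245)² = 22.75 J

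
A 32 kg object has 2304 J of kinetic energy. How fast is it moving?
v = √(2·KE/m) = √(2·2304/32) = 12.0 m/s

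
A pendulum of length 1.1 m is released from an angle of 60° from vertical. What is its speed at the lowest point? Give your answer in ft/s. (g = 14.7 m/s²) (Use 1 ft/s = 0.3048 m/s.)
h = L(1 − cosθ) = 1.1(1 − cos60°) = 0.55 m
v = √(2gh) = √(2·14.7·0.55) = 4.02119 m/s = 13.19 ft/s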